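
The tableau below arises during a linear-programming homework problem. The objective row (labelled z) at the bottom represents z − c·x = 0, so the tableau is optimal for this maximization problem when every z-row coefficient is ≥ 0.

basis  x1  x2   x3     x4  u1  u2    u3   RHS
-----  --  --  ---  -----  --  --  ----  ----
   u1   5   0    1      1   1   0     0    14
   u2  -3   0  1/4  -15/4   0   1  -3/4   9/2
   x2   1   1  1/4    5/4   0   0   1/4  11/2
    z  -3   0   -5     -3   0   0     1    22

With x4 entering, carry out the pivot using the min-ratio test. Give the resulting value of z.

Ratio test on column x4 — row 1: 14/1 = 14; row 2: entry -15/4 ≤ 0; row 3: (11/2)/(5/4) = 22/5. Minimum is 22/5 at row 3 (x2 leaves); pivot element 5/4.
Pivot on row 3; the z-row RHS becomes 22 − (-3)·(22/5) = 176/5.

176/5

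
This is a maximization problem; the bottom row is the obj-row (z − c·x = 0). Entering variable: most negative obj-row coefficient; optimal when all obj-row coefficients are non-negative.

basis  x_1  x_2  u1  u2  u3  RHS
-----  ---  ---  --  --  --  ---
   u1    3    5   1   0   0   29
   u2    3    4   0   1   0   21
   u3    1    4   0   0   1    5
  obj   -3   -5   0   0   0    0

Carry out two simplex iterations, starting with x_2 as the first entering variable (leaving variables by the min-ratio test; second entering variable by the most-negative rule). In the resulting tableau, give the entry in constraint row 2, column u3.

Ratio test on column x_2 — row 1: 29/5 = 29/5; row 2: 21/4 = 21/4; row 3: 5/4 = 5/4. Minimum is 5/4 at row 3 (u3 leaves); pivot element 4.
Divide row 3 by 4; eliminate column x_2 from the other rows.
Second iteration: most negative obj-row entry is -7/4 in column x_1, so x_1 enters.
Ratio test on column x_1 — row 1: (91/4)/(7/4) = 13; row 2: 16/2 = 8; row 3: (5/4)/(1/4) = 5. Minimum is 5 at row 3 (x_2 leaves); pivot element 1/4.
Divide row 3 by 1/4; eliminate column x_1 from the other rows.
After both pivots, the entry at constraint row 2, column u3 is -3.

-3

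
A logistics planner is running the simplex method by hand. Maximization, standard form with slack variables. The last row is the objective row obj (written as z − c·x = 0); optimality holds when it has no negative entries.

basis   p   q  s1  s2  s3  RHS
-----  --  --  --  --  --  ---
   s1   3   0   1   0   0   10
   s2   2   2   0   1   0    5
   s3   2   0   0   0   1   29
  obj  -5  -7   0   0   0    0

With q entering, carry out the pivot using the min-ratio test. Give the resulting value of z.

35/2

Ratio test on column q — row 1: entry 0 ≤ 0; row 2: 5/2 = 5/2; row 3: entry 0 ≤ 0. Minimum is 5/2 at row 2 (s2 leaves); pivot element 2.
Pivot on row 2; the obj-row RHS becomes 0 − (-7)·(5/2) = 35/2.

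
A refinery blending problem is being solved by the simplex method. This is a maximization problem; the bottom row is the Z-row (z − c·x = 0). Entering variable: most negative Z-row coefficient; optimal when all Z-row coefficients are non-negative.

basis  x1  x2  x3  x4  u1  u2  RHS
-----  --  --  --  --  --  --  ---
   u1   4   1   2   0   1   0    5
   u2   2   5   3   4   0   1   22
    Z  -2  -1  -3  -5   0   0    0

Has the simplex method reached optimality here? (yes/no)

The Z-row has a negative entry -5 in column x4, so it is not optimal.

no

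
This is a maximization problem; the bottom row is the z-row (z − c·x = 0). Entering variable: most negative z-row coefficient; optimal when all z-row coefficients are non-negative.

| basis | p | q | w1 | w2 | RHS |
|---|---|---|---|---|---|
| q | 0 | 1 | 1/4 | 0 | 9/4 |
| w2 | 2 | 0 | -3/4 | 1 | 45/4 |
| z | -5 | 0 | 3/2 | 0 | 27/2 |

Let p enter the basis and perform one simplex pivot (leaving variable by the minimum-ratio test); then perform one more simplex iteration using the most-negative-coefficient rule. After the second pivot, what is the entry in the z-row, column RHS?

Ratio test on column p — row 1: entry 0 ≤ 0; row 2: (45/4)/2 = 45/8. Minimum is 45/8 at row 2 (w2 leaves); pivot element 2.
Divide row 2 by 2; eliminate column p from the other rows.
Second iteration: most negative z-row entry is -3/8 in column w1, so w1 enters.
Ratio test on column w1 — row 1: (9/4)/(1/4) = 9; row 2: entry -3/8 ≤ 0. Minimum is 9 at row 1 (q leaves); pivot element 1/4.
Divide row 1 by 1/4; eliminate column w1 from the other rows.
After both pivots, the entry at the z-row, column RHS is 45.

45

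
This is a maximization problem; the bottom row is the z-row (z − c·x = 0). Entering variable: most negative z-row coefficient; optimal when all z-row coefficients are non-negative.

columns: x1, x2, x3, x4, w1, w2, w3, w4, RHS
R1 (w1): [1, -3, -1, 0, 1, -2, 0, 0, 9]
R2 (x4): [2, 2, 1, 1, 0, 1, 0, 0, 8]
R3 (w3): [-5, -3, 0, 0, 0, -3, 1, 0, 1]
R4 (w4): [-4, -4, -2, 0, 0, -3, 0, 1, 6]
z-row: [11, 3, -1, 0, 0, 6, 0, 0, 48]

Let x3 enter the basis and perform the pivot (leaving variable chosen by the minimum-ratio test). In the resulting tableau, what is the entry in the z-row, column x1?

13

Ratio test on column x3 — row 1: entry -1 ≤ 0; row 2: 8/1 = 8; row 3: entry 0 ≤ 0; row 4: entry -2 ≤ 0. Minimum is 8 at row 2 (x4 leaves); pivot element 1.
Divide row 2 by 1; eliminate column x3 from the other rows.
z-row update in column x1: 11 − (-1)·2 = 13.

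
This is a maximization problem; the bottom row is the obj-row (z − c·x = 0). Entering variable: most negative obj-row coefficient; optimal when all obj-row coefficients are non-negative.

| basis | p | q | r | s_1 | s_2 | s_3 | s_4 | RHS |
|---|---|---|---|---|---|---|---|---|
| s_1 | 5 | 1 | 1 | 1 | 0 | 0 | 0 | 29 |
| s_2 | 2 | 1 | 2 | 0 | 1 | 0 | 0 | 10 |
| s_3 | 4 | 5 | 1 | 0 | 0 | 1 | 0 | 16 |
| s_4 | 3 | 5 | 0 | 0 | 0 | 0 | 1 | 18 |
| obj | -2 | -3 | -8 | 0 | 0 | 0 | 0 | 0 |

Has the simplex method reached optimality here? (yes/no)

no

The obj-row has a negative entry -8 in column r, so it is not optimal.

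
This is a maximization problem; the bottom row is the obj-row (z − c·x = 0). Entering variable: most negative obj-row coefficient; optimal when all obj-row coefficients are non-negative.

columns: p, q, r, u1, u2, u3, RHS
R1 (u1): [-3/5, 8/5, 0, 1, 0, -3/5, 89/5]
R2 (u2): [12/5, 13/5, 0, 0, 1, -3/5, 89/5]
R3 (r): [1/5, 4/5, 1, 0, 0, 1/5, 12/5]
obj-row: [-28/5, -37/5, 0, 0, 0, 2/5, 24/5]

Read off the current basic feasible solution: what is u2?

u2 is basic (row 2); its value is the RHS of that row, 89/5.

89/5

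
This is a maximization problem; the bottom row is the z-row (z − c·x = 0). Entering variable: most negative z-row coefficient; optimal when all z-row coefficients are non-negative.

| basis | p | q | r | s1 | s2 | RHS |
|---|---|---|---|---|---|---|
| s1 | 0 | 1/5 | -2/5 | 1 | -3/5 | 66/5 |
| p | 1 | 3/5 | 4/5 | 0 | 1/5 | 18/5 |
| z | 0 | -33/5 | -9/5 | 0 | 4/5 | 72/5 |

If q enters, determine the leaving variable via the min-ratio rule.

Column q entries and ratios — s1: (66/5)/(1/5) = 66; p: (18/5)/(3/5) = 6.
Smallest ratio is 6 in the row of p, so p leaves.

p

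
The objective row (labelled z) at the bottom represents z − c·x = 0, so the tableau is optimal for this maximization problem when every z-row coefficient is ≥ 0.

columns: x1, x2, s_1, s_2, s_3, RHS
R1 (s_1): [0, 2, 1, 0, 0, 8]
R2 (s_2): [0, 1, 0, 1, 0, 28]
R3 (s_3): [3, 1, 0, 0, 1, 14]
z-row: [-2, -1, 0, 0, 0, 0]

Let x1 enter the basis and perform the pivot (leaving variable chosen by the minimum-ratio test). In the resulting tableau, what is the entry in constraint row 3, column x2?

1/3

Ratio test on column x1 — row 1: entry 0 ≤ 0; row 2: entry 0 ≤ 0; row 3: 14/3 = 14/3. Minimum is 14/3 at row 3 (s_3 leaves); pivot element 3.
Divide row 3 by 3; eliminate column x1 from the other rows.
In the new row 3, the x2 entry is the old entry divided by the pivot: 1/3 = 1/3.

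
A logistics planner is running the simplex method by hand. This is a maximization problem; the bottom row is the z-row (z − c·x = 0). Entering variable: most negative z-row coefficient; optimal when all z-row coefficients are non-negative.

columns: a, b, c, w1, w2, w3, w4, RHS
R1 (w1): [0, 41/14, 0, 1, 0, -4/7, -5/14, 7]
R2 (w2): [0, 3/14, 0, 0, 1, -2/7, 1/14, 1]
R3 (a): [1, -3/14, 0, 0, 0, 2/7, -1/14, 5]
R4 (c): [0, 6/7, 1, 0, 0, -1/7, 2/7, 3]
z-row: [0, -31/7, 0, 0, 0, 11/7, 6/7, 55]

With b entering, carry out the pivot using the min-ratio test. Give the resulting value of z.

Ratio test on column b — row 1: 7/(41/14) = 98/41; row 2: 1/(3/14) = 14/3; row 3: entry -3/14 ≤ 0; row 4: 3/(6/7) = 7/2. Minimum is 98/41 at row 1 (w1 leaves); pivot element 41/14.
Pivot on row 1; the z-row RHS becomes 55 − (-31/7)·(98/41) = 2689/41.

2689/41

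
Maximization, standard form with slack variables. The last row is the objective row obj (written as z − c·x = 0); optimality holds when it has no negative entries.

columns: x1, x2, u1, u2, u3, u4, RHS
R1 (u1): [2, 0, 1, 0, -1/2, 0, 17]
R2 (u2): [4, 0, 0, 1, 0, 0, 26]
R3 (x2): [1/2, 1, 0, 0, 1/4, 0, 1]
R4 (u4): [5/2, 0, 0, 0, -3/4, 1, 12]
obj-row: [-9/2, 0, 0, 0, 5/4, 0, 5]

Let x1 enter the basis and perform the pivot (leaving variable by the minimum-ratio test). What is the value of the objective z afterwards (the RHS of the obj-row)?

Ratio test on column x1 — row 1: 17/2 = 17/2; row 2: 26/4 = 13/2; row 3: 1/(1/2) = 2; row 4: 12/(5/2) = 24/5. Minimum is 2 at row 3 (x2 leaves); pivot element 1/2.
Pivot on row 3; the obj-row RHS becomes 5 − (-9/2)·2 = 14.

14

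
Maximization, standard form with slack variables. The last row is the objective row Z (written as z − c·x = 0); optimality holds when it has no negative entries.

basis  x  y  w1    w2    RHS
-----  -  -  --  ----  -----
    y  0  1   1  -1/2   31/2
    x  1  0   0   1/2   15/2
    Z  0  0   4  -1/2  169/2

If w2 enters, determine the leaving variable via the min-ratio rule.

Column w2 entries and ratios — y: -1/2 ≤ 0, skip; x: (15/2)/(1/2) = 15.
Smallest ratio is 15 in the row of x, so x leaves.

x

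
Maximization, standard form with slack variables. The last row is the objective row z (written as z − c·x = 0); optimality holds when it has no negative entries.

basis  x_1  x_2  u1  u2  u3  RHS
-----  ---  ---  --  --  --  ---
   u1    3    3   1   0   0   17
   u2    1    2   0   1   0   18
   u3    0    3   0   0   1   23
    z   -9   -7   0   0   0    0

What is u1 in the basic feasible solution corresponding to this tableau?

u1 is basic (row 1); its value is the RHS of that row, 17.

17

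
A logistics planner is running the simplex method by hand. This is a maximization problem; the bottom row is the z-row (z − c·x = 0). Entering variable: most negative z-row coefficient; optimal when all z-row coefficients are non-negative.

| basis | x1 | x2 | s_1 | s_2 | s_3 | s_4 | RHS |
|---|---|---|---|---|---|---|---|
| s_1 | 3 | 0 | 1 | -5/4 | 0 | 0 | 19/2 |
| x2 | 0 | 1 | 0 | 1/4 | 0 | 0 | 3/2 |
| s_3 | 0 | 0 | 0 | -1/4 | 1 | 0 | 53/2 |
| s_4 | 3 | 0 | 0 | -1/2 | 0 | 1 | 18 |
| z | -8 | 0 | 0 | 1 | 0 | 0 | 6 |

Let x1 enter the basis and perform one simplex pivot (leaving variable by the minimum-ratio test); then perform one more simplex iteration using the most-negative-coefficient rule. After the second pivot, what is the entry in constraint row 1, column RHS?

17/3

Ratio test on column x1 — row 1: (19/2)/3 = 19/6; row 2: entry 0 ≤ 0; row 3: entry 0 ≤ 0; row 4: 18/3 = 6. Minimum is 19/6 at row 1 (s_1 leaves); pivot element 3.
Divide row 1 by 3; eliminate column x1 from the other rows.
Second iteration: most negative z-row entry is -7/3 in column s_2, so s_2 enters.
Ratio test on column s_2 — row 1: entry -5/12 ≤ 0; row 2: (3/2)/(1/4) = 6; row 3: entry -1/4 ≤ 0; row 4: (17/2)/(3/4) = 34/3. Minimum is 6 at row 2 (x2 leaves); pivot element 1/4.
Divide row 2 by 1/4; eliminate column s_2 from the other rows.
After both pivots, the entry at constraint row 1, column RHS is 17/3.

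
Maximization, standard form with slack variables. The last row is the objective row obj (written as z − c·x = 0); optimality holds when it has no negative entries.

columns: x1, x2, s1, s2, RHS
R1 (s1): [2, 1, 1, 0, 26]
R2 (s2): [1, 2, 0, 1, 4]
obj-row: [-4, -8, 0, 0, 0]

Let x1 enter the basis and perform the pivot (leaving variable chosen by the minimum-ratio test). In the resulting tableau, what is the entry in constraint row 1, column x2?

-3

Ratio test on column x1 — row 1: 26/2 = 13; row 2: 4/1 = 4. Minimum is 4 at row 2 (s2 leaves); pivot element 1.
Divide row 2 by 1; eliminate column x1 from the other rows.
Row 1 update in column x2: 1 − 2·2 = -3.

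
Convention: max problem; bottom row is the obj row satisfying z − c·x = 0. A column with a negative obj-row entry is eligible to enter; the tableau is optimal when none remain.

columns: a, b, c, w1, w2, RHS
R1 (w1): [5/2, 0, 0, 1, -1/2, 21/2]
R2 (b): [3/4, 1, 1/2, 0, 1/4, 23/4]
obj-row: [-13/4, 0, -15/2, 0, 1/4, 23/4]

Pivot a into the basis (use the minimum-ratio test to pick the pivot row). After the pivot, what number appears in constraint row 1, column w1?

2/5

Ratio test on column a — row 1: (21/2)/(5/2) = 21/5; row 2: (23/4)/(3/4) = 23/3. Minimum is 21/5 at row 1 (w1 leaves); pivot element 5/2.
Divide row 1 by 5/2; eliminate column a from the other rows.
In the new row 1, the w1 entry is the old entry divided by the pivot: 1/(5/2) = 2/5.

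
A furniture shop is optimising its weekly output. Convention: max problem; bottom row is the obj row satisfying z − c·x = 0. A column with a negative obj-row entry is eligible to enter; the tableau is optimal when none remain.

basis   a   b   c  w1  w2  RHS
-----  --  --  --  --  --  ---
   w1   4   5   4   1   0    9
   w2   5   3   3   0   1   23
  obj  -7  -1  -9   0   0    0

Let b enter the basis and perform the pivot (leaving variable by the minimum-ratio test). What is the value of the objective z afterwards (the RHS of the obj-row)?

9/5

Ratio test on column b — row 1: 9/5 = 9/5; row 2: 23/3 = 23/3. Minimum is 9/5 at row 1 (w1 leaves); pivot element 5.
Pivot on row 1; the obj-row RHS becomes 0 − (-1)·(9/5) = 9/5.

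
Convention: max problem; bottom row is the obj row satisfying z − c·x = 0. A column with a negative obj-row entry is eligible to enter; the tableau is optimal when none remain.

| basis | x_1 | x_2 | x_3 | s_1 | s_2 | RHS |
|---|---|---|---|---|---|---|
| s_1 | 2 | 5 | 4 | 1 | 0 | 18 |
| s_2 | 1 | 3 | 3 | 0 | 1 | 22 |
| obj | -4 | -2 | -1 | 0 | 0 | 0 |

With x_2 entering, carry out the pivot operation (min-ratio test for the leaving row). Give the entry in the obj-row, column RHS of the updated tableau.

36/5

Ratio test on column x_2 — row 1: 18/5 = 18/5; row 2: 22/3 = 22/3. Minimum is 18/5 at row 1 (s_1 leaves); pivot element 5.
Divide row 1 by 5; eliminate column x_2 from the other rows.
obj-row update in column RHS: 0 − (-2)·(18/5) = 36/5.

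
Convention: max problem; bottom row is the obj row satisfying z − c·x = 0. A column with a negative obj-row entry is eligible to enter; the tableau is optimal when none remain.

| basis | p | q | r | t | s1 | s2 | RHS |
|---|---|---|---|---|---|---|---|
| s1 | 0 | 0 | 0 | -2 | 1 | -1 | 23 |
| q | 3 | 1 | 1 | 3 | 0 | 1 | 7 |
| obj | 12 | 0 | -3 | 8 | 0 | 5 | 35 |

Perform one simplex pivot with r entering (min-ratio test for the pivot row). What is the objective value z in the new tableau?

Ratio test on column r — row 1: entry 0 ≤ 0; row 2: 7/1 = 7. Minimum is 7 at row 2 (q leaves); pivot element 1.
Pivot on row 2; the obj-row RHS becomes 35 − (-3)·7 = 56.

56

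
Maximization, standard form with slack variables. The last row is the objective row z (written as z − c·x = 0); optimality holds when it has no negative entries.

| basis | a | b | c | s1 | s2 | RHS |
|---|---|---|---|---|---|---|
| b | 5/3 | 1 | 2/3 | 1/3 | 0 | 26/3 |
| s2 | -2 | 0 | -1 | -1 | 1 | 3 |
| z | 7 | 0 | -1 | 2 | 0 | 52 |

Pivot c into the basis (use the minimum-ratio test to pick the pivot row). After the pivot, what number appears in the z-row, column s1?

Ratio test on column c — row 1: (26/3)/(2/3) = 13; row 2: entry -1 ≤ 0. Minimum is 13 at row 1 (b leaves); pivot element 2/3.
Divide row 1 by 2/3; eliminate column c from the other rows.
z-row update in column s1: 2 − (-1)·(1/2) = 5/2.

5/2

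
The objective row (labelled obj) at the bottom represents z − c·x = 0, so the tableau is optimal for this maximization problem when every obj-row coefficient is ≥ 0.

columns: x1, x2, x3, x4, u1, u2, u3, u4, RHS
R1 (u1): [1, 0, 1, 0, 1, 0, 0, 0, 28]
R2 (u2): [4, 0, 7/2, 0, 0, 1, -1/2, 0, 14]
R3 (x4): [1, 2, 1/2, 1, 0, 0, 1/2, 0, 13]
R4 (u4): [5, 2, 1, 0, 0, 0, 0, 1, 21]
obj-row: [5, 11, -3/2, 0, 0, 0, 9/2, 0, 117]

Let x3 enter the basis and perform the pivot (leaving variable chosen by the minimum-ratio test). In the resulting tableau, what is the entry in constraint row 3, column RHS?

Ratio test on column x3 — row 1: 28/1 = 28; row 2: 14/(7/2) = 4; row 3: 13/(1/2) = 26; row 4: 21/1 = 21. Minimum is 4 at row 2 (u2 leaves); pivot element 7/2.
Divide row 2 by 7/2; eliminate column x3 from the other rows.
Row 3 update in column RHS: 13 − (1/2)·4 = 11.

11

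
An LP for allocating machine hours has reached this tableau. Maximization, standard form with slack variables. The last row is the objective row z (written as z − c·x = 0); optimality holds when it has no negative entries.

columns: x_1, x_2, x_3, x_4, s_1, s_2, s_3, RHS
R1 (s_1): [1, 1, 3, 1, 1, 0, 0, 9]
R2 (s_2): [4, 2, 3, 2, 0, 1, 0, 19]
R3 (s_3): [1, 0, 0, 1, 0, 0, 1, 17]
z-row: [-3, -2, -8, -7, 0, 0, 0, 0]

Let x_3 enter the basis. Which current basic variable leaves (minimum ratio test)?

s_1

Column x_3 entries and ratios — s_1: 9/3 = 3; s_2: 19/3 = 19/3; s_3: 0 ≤ 0, skip.
Smallest ratio is 3 in the row of s_1, so s_1 leaves.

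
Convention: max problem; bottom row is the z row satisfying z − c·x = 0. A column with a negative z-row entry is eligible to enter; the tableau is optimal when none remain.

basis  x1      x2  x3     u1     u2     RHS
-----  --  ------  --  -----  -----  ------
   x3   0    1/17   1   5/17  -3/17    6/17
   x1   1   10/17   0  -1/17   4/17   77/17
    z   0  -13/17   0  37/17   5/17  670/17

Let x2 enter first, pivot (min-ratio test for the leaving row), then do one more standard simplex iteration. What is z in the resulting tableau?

45

Ratio test on column x2 — row 1: (6/17)/(1/17) = 6; row 2: (77/17)/(10/17) = 77/10. Minimum is 6 at row 1 (x3 leaves); pivot element 1/17.
Pivot on row 1; the z-row RHS becomes 670/17 − (-13/17)·6 = 44.
Next entering variable (most negative z-row entry -2): u2.
Ratio test on column u2 — row 1: entry -3 ≤ 0; row 2: 1/2 = 1/2. Minimum is 1/2 at row 2 (x1 leaves); pivot element 2.
After the second pivot the z-row RHS is 44 − (-2)·(1/2) = 45.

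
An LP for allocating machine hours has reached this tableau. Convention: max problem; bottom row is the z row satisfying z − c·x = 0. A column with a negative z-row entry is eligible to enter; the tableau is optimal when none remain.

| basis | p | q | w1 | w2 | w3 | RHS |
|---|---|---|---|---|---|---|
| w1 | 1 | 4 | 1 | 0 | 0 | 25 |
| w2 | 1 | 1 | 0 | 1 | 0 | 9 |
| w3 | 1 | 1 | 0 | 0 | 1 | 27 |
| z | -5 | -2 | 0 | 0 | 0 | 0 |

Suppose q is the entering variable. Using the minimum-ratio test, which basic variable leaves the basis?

Column q entries and ratios — w1: 25/4 = 25/4; w2: 9/1 = 9; w3: 27/1 = 27.
Smallest ratio is 25/4 in the row of w1, so w1 leaves.

w1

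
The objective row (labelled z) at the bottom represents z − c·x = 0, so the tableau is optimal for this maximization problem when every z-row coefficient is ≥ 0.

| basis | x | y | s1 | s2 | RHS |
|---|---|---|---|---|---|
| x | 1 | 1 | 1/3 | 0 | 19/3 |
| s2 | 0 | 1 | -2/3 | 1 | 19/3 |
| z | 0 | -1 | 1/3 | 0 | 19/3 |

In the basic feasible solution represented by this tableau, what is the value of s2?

19/3

s2 is basic (row 2); its value is the RHS of that row, 19/3.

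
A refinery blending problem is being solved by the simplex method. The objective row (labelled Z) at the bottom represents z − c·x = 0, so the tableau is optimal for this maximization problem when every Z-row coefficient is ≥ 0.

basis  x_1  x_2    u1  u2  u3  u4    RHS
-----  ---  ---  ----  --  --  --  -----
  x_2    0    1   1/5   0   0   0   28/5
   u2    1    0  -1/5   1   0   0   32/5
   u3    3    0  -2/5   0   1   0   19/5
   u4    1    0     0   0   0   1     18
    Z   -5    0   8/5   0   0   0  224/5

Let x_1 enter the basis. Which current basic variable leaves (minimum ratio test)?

u3

Column x_1 entries and ratios — x_2: 0 ≤ 0, skip; u2: (32/5)/1 = 32/5; u3: (19/5)/3 = 19/15; u4: 18/1 = 18.
Smallest ratio is 19/15 in the row of u3, so u3 leaves.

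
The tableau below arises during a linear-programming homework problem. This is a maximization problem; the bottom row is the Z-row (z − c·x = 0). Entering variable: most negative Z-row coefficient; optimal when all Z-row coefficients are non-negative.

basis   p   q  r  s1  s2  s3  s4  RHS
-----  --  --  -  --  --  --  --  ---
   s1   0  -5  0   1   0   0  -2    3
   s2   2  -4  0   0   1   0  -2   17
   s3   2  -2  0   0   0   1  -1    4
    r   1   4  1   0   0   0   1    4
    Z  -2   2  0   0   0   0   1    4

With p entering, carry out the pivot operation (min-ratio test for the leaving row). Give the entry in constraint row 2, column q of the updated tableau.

Ratio test on column p — row 1: entry 0 ≤ 0; row 2: 17/2 = 17/2; row 3: 4/2 = 2; row 4: 4/1 = 4. Minimum is 2 at row 3 (s3 leaves); pivot element 2.
Divide row 3 by 2; eliminate column p from the other rows.
Row 2 update in column q: -4 − 2·(-1) = -2.

-2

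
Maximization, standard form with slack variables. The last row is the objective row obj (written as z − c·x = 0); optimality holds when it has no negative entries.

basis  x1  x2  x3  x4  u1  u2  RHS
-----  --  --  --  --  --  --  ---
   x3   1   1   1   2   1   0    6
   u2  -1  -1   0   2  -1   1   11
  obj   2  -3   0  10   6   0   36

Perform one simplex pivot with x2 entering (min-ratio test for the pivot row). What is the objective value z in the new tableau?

Ratio test on column x2 — row 1: 6/1 = 6; row 2: entry -1 ≤ 0. Minimum is 6 at row 1 (x3 leaves); pivot element 1.
Pivot on row 1; the obj-row RHS becomes 36 − (-3)·6 = 54.

54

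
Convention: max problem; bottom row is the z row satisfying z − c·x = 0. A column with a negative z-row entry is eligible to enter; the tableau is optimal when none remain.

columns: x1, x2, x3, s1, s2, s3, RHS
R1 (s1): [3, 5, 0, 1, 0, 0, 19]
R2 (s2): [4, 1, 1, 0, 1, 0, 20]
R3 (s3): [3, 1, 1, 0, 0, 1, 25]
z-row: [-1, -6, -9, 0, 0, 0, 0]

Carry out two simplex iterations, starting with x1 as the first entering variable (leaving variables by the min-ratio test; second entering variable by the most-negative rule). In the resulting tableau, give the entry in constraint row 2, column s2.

1

Ratio test on column x1 — row 1: 19/3 = 19/3; row 2: 20/4 = 5; row 3: 25/3 = 25/3. Minimum is 5 at row 2 (s2 leaves); pivot element 4.
Divide row 2 by 4; eliminate column x1 from the other rows.
Second iteration: most negative z-row entry is -35/4 in column x3, so x3 enters.
Ratio test on column x3 — row 1: entry -3/4 ≤ 0; row 2: 5/(1/4) = 20; row 3: 10/(1/4) = 40. Minimum is 20 at row 2 (x1 leaves); pivot element 1/4.
Divide row 2 by 1/4; eliminate column x3 from the other rows.
After both pivots, the entry at constraint row 2, column s2 is 1.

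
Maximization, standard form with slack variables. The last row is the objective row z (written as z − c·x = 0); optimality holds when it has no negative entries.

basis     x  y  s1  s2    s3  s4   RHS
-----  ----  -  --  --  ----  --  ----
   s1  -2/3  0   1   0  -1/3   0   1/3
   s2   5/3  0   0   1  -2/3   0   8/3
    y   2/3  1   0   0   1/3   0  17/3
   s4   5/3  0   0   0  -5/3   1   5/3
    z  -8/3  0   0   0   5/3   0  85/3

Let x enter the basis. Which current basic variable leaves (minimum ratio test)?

Column x entries and ratios — s1: -2/3 ≤ 0, skip; s2: (8/3)/(5/3) = 8/5; y: (17/3)/(2/3) = 17/2; s4: (5/3)/(5/3) = 1.
Smallest ratio is 1 in the row of s4, so s4 leaves.

s4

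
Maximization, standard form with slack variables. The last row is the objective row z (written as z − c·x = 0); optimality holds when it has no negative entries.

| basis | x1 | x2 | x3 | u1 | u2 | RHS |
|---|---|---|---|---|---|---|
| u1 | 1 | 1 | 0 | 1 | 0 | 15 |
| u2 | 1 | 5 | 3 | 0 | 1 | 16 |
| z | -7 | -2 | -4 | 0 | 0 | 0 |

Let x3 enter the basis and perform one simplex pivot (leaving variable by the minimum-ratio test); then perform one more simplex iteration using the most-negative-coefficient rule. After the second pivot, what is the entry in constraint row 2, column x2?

4/3

Ratio test on column x3 — row 1: entry 0 ≤ 0; row 2: 16/3 = 16/3. Minimum is 16/3 at row 2 (u2 leaves); pivot element 3.
Divide row 2 by 3; eliminate column x3 from the other rows.
Second iteration: most negative z-row entry is -17/3 in column x1, so x1 enters.
Ratio test on column x1 — row 1: 15/1 = 15; row 2: (16/3)/(1/3) = 16. Minimum is 15 at row 1 (u1 leaves); pivot element 1.
Divide row 1 by 1; eliminate column x1 from the other rows.
After both pivots, the entry at constraint row 2, column x2 is 4/3.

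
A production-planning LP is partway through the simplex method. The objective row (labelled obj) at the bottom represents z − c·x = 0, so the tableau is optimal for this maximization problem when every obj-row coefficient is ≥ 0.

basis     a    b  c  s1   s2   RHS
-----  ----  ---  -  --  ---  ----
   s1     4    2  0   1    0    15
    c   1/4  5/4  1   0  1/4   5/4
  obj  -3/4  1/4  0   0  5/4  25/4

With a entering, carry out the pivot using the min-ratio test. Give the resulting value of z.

145/16

Ratio test on column a — row 1: 15/4 = 15/4; row 2: (5/4)/(1/4) = 5. Minimum is 15/4 at row 1 (s1 leaves); pivot element 4.
Pivot on row 1; the obj-row RHS becomes 25/4 − (-3/4)·(15/4) = 145/16.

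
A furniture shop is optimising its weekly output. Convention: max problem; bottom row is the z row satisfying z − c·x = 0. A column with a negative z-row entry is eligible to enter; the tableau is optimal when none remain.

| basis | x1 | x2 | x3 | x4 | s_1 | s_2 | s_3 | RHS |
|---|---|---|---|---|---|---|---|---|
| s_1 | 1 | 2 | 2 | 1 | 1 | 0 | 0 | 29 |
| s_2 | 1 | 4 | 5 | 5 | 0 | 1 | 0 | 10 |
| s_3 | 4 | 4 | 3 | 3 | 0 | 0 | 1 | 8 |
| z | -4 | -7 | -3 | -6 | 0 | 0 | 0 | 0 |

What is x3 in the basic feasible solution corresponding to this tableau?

x3 is not in the basis, so in the current basic feasible solution x3 = 0.

0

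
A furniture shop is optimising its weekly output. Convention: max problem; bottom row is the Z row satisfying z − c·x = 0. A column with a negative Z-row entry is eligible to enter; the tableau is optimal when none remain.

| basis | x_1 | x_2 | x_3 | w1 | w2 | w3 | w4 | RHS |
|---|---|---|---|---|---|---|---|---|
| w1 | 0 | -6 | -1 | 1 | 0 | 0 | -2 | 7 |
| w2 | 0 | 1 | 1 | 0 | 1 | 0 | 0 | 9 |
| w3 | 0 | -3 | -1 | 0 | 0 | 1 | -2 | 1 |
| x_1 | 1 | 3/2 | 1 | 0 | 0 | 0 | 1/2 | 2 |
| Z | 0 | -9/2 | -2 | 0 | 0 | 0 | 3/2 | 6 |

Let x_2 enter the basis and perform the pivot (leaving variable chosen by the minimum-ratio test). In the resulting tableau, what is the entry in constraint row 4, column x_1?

Ratio test on column x_2 — row 1: entry -6 ≤ 0; row 2: 9/1 = 9; row 3: entry -3 ≤ 0; row 4: 2/(3/2) = 4/3. Minimum is 4/3 at row 4 (x_1 leaves); pivot element 3/2.
Divide row 4 by 3/2; eliminate column x_2 from the other rows.
In the new row 4, the x_1 entry is the old entry divided by the pivot: 1/(3/2) = 2/3.

2/3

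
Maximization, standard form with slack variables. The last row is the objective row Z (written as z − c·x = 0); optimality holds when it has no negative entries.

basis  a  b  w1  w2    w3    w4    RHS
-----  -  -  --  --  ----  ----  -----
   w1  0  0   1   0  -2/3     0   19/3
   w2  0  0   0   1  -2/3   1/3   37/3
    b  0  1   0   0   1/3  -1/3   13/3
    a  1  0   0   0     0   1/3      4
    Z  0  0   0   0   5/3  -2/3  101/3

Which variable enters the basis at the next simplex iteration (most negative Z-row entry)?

Negative Z-row entries: w4: -2/3.
The most negative is -2/3 in column w4, so w4 enters.

w4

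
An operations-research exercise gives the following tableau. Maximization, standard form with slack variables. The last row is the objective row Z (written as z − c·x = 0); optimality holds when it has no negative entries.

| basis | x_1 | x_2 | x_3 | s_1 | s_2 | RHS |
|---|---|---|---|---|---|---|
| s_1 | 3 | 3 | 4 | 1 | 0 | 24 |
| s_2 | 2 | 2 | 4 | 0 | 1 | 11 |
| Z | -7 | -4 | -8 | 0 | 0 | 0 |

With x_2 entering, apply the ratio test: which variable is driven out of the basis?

s_2

Column x_2 entries and ratios — s_1: 24/3 = 8; s_2: 11/2 = 11/2.
Smallest ratio is 11/2 in the row of s_2, so s_2 leaves.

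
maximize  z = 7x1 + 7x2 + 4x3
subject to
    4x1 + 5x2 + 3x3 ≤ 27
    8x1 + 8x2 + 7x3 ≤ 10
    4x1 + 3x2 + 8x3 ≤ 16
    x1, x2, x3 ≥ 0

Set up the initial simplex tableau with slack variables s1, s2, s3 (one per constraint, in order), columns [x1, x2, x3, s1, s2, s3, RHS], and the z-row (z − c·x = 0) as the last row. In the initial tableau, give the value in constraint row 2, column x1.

Constraint 2 has coefficient 8 on x1.

8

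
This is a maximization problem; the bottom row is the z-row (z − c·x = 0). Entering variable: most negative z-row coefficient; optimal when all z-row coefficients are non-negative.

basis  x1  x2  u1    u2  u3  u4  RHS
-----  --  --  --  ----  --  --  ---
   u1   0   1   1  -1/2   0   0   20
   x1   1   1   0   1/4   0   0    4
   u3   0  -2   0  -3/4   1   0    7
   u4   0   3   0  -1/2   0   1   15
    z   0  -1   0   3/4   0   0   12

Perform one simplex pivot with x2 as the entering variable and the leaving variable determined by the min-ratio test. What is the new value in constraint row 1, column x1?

Ratio test on column x2 — row 1: 20/1 = 20; row 2: 4/1 = 4; row 3: entry -2 ≤ 0; row 4: 15/3 = 5. Minimum is 4 at row 2 (x1 leaves); pivot element 1.
Divide row 2 by 1; eliminate column x2 from the other rows.
Row 1 update in column x1: 0 − 1·1 = -1.

-1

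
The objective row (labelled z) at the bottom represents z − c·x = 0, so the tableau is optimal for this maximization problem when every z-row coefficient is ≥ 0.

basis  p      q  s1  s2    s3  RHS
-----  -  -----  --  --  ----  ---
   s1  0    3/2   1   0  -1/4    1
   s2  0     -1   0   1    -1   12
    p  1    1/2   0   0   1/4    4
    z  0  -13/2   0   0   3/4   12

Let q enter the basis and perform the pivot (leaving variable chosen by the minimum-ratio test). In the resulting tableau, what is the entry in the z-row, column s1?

Ratio test on column q — row 1: 1/(3/2) = 2/3; row 2: entry -1 ≤ 0; row 3: 4/(1/2) = 8. Minimum is 2/3 at row 1 (s1 leaves); pivot element 3/2.
Divide row 1 by 3/2; eliminate column q from the other rows.
z-row update in column s1: 0 − (-13/2)·(2/3) = 13/3.

13/3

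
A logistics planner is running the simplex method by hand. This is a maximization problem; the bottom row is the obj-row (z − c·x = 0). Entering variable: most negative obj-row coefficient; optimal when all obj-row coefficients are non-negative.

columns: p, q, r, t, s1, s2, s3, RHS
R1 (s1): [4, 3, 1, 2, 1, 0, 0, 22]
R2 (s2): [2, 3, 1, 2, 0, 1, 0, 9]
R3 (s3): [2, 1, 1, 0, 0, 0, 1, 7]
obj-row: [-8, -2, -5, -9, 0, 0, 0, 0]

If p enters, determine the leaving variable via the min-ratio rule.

Column p entries and ratios — s1: 22/4 = 11/2; s2: 9/2 = 9/2; s3: 7/2 = 7/2.
Smallest ratio is 7/2 in the row of s3, so s3 leaves.

s3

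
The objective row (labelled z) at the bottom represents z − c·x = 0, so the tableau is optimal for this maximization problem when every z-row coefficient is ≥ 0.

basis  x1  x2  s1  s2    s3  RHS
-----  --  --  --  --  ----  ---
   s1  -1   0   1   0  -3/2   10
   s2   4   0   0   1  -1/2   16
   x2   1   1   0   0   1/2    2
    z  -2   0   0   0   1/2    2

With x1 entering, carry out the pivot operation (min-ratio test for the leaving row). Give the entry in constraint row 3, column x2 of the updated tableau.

1

Ratio test on column x1 — row 1: entry -1 ≤ 0; row 2: 16/4 = 4; row 3: 2/1 = 2. Minimum is 2 at row 3 (x2 leaves); pivot element 1.
Divide row 3 by 1; eliminate column x1 from the other rows.
In the new row 3, the x2 entry is the old entry divided by the pivot: 1/1 = 1.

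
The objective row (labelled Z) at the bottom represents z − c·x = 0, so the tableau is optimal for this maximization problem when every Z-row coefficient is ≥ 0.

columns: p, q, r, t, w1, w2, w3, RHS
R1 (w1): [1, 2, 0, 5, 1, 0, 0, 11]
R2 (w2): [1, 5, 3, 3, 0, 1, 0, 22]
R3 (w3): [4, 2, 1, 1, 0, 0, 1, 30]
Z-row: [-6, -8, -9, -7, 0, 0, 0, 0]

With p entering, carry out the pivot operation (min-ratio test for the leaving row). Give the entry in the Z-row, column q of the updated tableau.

Ratio test on column p — row 1: 11/1 = 11; row 2: 22/1 = 22; row 3: 30/4 = 15/2. Minimum is 15/2 at row 3 (w3 leaves); pivot element 4.
Divide row 3 by 4; eliminate column p from the other rows.
Z-row update in column q: -8 − (-6)·(1/2) = -5.

-5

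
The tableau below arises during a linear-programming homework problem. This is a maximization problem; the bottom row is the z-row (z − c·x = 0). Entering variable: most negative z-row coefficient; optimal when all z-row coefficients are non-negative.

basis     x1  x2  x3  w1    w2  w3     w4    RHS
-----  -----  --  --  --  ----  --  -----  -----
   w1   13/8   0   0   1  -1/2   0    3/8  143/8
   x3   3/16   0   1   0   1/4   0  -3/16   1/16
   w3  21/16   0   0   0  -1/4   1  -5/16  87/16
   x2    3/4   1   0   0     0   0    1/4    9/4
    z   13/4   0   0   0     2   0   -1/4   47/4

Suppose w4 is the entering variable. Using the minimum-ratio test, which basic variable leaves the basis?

Column w4 entries and ratios — w1: (143/8)/(3/8) = 143/3; x3: -3/16 ≤ 0, skip; w3: -5/16 ≤ 0, skip; x2: (9/4)/(1/4) = 9.
Smallest ratio is 9 in the row of x2, so x2 leaves.

x2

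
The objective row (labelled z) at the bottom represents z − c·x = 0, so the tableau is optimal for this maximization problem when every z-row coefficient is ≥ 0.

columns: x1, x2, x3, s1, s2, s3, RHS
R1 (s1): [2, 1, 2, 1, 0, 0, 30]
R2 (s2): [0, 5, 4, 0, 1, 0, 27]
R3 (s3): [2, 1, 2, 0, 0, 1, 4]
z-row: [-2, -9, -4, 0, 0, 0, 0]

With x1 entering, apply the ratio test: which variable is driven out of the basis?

Column x1 entries and ratios — s1: 30/2 = 15; s2: 0 ≤ 0, skip; s3: 4/2 = 2.
Smallest ratio is 2 in the row of s3, so s3 leaves.

s3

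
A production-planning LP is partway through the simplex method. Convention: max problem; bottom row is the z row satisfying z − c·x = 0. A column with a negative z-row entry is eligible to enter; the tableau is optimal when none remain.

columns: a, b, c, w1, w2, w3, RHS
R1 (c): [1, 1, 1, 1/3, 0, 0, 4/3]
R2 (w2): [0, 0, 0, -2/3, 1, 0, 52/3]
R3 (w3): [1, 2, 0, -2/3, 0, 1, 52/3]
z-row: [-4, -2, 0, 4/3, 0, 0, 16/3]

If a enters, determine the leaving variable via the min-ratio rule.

c

Column a entries and ratios — c: (4/3)/1 = 4/3; w2: 0 ≤ 0, skip; w3: (52/3)/1 = 52/3.
Smallest ratio is 4/3 in the row of c, so c leaves.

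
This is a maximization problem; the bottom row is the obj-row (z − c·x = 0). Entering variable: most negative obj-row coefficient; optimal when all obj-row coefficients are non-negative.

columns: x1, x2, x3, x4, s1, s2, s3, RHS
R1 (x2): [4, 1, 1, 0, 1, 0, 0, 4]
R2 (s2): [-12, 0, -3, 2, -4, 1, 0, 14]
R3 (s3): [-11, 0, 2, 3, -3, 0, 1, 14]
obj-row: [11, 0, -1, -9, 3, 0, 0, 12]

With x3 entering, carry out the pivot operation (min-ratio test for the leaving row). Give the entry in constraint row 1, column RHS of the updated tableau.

Ratio test on column x3 — row 1: 4/1 = 4; row 2: entry -3 ≤ 0; row 3: 14/2 = 7. Minimum is 4 at row 1 (x2 leaves); pivot element 1.
Divide row 1 by 1; eliminate column x3 from the other rows.
In the new row 1, the RHS entry is the old entry divided by the pivot: 4/1 = 4.

4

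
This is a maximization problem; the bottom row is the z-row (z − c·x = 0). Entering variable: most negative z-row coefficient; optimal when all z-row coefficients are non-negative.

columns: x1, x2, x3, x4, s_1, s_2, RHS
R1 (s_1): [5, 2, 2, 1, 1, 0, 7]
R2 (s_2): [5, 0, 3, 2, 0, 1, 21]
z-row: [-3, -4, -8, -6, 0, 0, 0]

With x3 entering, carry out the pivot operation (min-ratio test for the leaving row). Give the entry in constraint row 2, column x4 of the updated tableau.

1/2

Ratio test on column x3 — row 1: 7/2 = 7/2; row 2: 21/3 = 7. Minimum is 7/2 at row 1 (s_1 leaves); pivot element 2.
Divide row 1 by 2; eliminate column x3 from the other rows.
Row 2 update in column x4: 2 − 3·(1/2) = 1/2.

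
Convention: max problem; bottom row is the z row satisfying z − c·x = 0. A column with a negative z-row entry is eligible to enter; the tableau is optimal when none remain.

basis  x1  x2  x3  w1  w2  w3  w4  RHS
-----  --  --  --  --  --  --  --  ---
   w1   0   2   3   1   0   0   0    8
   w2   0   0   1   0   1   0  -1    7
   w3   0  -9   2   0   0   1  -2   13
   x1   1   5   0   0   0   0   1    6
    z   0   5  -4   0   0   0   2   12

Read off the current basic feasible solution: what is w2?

7

w2 is basic (row 2); its value is the RHS of that row, 7.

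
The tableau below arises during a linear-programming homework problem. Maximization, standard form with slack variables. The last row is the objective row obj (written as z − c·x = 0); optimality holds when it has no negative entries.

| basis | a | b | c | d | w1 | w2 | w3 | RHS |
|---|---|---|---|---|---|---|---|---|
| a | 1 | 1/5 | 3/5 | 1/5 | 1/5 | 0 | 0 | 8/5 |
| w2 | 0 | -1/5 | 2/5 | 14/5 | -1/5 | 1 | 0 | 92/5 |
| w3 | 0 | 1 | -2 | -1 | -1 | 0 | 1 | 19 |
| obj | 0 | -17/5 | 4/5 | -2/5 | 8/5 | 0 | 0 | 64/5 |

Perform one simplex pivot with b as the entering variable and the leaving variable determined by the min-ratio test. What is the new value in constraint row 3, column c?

Ratio test on column b — row 1: (8/5)/(1/5) = 8; row 2: entry -1/5 ≤ 0; row 3: 19/1 = 19. Minimum is 8 at row 1 (a leaves); pivot element 1/5.
Divide row 1 by 1/5; eliminate column b from the other rows.
Row 3 update in column c: -2 − 1·3 = -5.

-5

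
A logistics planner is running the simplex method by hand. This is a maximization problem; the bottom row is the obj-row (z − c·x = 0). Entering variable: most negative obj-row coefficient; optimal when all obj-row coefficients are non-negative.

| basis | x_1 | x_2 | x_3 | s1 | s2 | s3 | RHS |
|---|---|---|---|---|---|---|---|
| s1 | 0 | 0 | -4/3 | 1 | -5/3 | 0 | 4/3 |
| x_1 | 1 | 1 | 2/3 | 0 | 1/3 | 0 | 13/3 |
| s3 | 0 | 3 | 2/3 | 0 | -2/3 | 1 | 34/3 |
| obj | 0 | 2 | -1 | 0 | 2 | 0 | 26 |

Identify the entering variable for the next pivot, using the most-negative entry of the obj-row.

x_3

Negative obj-row entries: x_3: -1.
The most negative is -1 in column x_3, so x_3 enters.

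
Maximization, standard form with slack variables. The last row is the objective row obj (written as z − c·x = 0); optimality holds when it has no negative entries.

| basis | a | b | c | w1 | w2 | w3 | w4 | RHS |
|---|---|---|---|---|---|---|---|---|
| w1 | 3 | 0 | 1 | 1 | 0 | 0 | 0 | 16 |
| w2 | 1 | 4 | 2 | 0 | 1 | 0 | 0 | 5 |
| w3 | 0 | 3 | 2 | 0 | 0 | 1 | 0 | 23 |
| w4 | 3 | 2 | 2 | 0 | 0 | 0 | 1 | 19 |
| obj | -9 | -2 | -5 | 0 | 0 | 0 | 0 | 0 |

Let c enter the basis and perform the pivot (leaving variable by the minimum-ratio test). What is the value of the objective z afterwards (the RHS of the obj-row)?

Ratio test on column c — row 1: 16/1 = 16; row 2: 5/2 = 5/2; row 3: 23/2 = 23/2; row 4: 19/2 = 19/2. Minimum is 5/2 at row 2 (w2 leaves); pivot element 2.
Pivot on row 2; the obj-row RHS becomes 0 − (-5)·(5/2) = 25/2.

25/2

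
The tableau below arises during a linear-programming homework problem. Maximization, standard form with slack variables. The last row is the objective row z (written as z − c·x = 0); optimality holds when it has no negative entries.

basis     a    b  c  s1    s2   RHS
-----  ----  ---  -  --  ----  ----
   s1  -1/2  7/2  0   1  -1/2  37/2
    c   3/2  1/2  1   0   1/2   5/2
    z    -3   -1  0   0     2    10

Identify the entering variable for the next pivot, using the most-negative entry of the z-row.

a

Negative z-row entries: a: -3, b: -1.
The most negative is -3 in column a, so a enters.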